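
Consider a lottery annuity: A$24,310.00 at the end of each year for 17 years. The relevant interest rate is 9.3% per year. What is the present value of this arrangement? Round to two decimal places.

A$203,753.17

This is an ordinary annuity: 17 payments of A$24,310.00 at the end of each year.
Periodic rate r = 0.093 per year.
PV = PMT × [(1 − (1+r)^−n)/r] = 24,310 × [1 − (1+r)^−17] / r = A$203,753.17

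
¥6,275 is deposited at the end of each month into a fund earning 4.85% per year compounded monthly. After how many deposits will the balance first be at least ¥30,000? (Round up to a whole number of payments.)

Periodic rate r = 0.0485/12 per month; n is counted in months.
Ordinary annuity FV: 30,000 = 6,275 × [((1+r)^n − 1)/r].
(1+r)^n = 1 + 30,000 × r / 6,275, so n = ln(1 + 30,000·r/6,275) / ln(1+r) = 4.74.
Round up to a whole number of payments: n = 5.

5 payments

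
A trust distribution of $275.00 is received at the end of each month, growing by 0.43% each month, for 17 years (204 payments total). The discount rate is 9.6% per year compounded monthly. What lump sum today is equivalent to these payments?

Periodic rate r = 0.096/12 per month; n is counted in months.
Growing ordinary annuity: PV = PMT₁ × [1 − ((1+g)/(1+r))^n] / (r − g) = 275 × [1 − ((1+0.0043)/(1+r))^204] / (r − 0.0043) = $39,222.57.

$39,222.57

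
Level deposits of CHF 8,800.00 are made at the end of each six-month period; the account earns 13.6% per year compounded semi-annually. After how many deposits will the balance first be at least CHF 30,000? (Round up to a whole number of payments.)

4 payments

Periodic rate r = 0.136/2 per half-year; n is counted in half-years.
Ordinary annuity FV: 30,000 = 8,800 × [((1+r)^n − 1)/r].
(1+r)^n = 1 + 30,000 × r / 8,800, so n = ln(1 + 30,000·r/8,800) / ln(1+r) = 3.17.
Round up to a whole number of payments: n = 4.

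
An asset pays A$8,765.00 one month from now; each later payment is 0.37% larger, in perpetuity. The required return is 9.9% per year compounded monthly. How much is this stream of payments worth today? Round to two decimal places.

A$1,926,373.63

Periodic rate r = 0.099/12 per month.
Growing perpetuity (Gordon): PV = PMT₁ / (r − g) = 8,765 / (r − 0.0037) = A$1,926,373.63.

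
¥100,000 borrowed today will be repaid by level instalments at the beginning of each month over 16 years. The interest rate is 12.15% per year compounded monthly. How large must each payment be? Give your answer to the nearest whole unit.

Level annuity due; solve PV = PMT × [(1 − (1+r)^−n)/r] × (1+r) for PMT.
Periodic rate r = 0.1215/12 per month; n is counted in months.
With n = 192: PMT = 100,000 / ([(1 − (1+r)^−n)/r] × (1+r)) = ¥1,172

¥1,172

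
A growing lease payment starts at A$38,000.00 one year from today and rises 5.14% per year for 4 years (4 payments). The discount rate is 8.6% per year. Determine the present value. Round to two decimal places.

Periodic rate r = 0.086 per year.
Growing ordinary annuity: PV = PMT₁ × [1 − ((1+g)/(1+r))^n] / (r − g) = 38,000 × [1 − ((1+0.0514)/(1+r))^4] / (r − 0.0514) = A$133,415.26.

A$133,415.26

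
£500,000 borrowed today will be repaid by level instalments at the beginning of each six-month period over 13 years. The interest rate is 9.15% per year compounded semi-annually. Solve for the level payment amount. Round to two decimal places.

Level annuity due; solve PV = PMT × [(1 − (1+r)^−n)/r] × (1+r) for PMT.
Periodic rate r = 0.0915/2 per half-year; n is counted in half-years.
With n = 26: PMT = 500,000 / ([(1 − (1+r)^−n)/r] × (1+r)) = £31,817.94

£31,817.94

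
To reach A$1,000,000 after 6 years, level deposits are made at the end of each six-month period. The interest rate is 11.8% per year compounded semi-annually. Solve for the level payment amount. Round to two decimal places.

Level ordinary annuity; solve FV = PMT × [((1+r)^n − 1)/r] for PMT.
Periodic rate r = 0.118/2 per half-year; n is counted in half-years.
With n = 12: PMT = 1,000,000 / ([((1+r)^n − 1)/r]) = A$59,623.98

A$59,623.98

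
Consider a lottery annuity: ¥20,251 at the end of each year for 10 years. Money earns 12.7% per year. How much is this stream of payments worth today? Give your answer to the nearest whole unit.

This is an ordinary annuity: 10 payments of ¥20,251 at the end of each year.
Periodic rate r = 0.127 per year.
PV = PMT × [(1 − (1+r)^−n)/r] = 20,251 × [1 − (1+r)^−10] / r = ¥111,217

¥111,217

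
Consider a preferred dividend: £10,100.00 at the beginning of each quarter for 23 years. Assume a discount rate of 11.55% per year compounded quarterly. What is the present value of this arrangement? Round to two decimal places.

£333,653.36

This is an annuity due: 92 payments of £10,100.00 at the beginning of each quarter.
Periodic rate r = 0.1155/4 per quarter; n is counted in quarters.
PV = PMT × [(1 − (1+r)^−n)/r] × (1+r) = 10,100 × [1 − (1+r)^−92] / r × (1+r) = £333,653.36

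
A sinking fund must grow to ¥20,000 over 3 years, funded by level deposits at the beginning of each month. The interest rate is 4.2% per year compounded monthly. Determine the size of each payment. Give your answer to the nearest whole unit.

Level annuity due; solve FV = PMT × [((1+r)^n − 1)/r] × (1+r) for PMT.
Periodic rate r = 0.042/12 per month; n is counted in months.
With n = 36: PMT = 20,000 / ([((1+r)^n − 1)/r] × (1+r)) = ¥520

¥520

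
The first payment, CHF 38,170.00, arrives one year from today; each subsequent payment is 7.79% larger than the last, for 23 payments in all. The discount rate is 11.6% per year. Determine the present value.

CHF 551,201.60

Periodic rate r = 0.116 per year.
Growing ordinary annuity: PV = PMT₁ × [1 − ((1+g)/(1+r))^n] / (r − g) = 38,170 × [1 − ((1+0.0779)/(1+r))^23] / (r − 0.0779) = CHF 551,201.60.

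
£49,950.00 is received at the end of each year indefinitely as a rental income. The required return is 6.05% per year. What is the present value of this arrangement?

Periodic rate r = 0.0605 per year.
Level perpetuity: PV = PMT / r = 49,950 / (0.0605) = £825,619.83.

£825,619.83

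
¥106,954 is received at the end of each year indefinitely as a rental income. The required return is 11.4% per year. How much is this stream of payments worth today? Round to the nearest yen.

Periodic rate r = 0.114 per year.
Level perpetuity: PV = PMT / r = 106,954 / (0.114) = ¥938,193.

¥938,193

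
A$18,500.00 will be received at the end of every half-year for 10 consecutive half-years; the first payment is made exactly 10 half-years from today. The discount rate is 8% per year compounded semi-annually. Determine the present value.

A$105,424.24

Ordinary annuity of 10 payments, first payment at period 10.
Periodic rate r = 0.08/2 per half-year; n is counted in half-years.
The ordinary-annuity PV formula values the stream one period before the first payment (period 9); discount that back 9 periods:
PV₀ = 18,500 × [1 − (1+r)^−10] / r × (1+r)^−9 = A$105,424.24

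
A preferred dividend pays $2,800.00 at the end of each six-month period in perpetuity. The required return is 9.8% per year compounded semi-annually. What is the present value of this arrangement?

Periodic rate r = 0.098/2 per half-year.
Level perpetuity: PV = PMT / r = 2,800 / (0.098/2) = $57,142.86.

$57,142.86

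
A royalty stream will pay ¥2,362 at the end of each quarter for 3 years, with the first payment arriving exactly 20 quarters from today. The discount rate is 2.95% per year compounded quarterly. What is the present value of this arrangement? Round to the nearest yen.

¥23,509

Ordinary annuity of 12 payments, first payment at period 20.
Periodic rate r = 0.0295/4 per quarter; n is counted in quarters.
The ordinary-annuity PV formula values the stream one period before the first payment (period 19); discount that back 19 periods:
PV₀ = 2,362 × [1 − (1+r)^−12] / r × (1+r)^−19 = ¥23,509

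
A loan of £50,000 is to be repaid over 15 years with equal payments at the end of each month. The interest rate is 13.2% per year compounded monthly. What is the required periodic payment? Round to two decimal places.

£639.22

Level ordinary annuity; solve PV = PMT × [(1 − (1+r)^−n)/r] for PMT.
Periodic rate r = 0.132/12 per month; n is counted in months.
With n = 180: PMT = 50,000 / ([(1 − (1+r)^−n)/r]) = £639.22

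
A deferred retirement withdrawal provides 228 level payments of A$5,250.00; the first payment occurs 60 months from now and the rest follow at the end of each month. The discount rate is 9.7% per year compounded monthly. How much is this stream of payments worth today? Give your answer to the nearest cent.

Ordinary annuity of 228 payments, first payment at period 60.
Periodic rate r = 0.097/12 per month; n is counted in months.
The ordinary-annuity PV formula values the stream one period before the first payment (period 59); discount that back 59 periods:
PV₀ = 5,250 × [1 − (1+r)^−228] / r × (1+r)^−59 = A$339,474.36

A$339,474.36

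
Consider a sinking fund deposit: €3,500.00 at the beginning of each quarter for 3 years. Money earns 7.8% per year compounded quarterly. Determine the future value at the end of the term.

This is an annuity due: 12 deposits of €3,500.00 at the beginning of each quarter.
Periodic rate r = 0.078/4 per quarter; n is counted in quarters.
FV = PMT × [((1+r)^n − 1)/r] × (1+r) = 3,500 × [(1+r)^12 − 1] / r × (1+r) = €47,723.35

€47,723.35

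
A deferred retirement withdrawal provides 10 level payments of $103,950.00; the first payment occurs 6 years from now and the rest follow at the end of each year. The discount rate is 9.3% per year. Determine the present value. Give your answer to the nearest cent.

Ordinary annuity of 10 payments, first payment at period 6.
Periodic rate r = 0.093 per year.
The ordinary-annuity PV formula values the stream one period before the first payment (period 5); discount that back 5 periods:
PV₀ = 103,950 × [1 − (1+r)^−10] / r × (1+r)^−5 = $422,071.80

$422,071.80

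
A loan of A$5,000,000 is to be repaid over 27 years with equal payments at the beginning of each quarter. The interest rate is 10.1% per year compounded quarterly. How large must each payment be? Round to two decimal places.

Level annuity due; solve PV = PMT × [(1 − (1+r)^−n)/r] × (1+r) for PMT.
Periodic rate r = 0.101/4 per quarter; n is counted in quarters.
With n = 108: PMT = 5,000,000 / ([(1 − (1+r)^−n)/r] × (1+r)) = A$132,078.18

A$132,078.18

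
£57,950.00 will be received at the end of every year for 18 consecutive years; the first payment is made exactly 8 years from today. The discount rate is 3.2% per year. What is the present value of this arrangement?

Ordinary annuity of 18 payments, first payment at period 8.
Periodic rate r = 0.032 per year.
The ordinary-annuity PV formula values the stream one period before the first payment (period 7); discount that back 7 periods:
PV₀ = 57,950 × [1 − (1+r)^−18] / r × (1+r)^−7 = £628,629.17

£628,629.17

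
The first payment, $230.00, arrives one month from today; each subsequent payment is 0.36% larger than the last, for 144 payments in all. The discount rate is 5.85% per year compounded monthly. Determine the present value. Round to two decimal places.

$30,141.07

Periodic rate r = 0.0585/12 per month; n is counted in months.
Growing ordinary annuity: PV = PMT₁ × [1 − ((1+g)/(1+r))^n] / (r − g) = 230 × [1 − ((1+0.0036)/(1+r))^144] / (r − 0.0036) = $30,141.07.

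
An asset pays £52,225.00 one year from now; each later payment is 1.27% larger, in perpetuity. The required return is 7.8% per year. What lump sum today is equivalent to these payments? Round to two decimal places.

Periodic rate r = 0.078 per year.
Growing perpetuity (Gordon): PV = PMT₁ / (r − g) = 52,225 / (r − 0.0127) = £799,770.29.

£799,770.29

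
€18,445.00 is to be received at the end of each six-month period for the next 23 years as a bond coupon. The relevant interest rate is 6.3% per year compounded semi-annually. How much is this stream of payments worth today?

€444,956.17

This is an ordinary annuity: 46 payments of €18,445.00 at the end of each six-month period.
Periodic rate r = 0.063/2 per half-year; n is counted in half-years.
PV = PMT × [(1 − (1+r)^−n)/r] = 18,445 × [1 − (1+r)^−46] / r = €444,956.17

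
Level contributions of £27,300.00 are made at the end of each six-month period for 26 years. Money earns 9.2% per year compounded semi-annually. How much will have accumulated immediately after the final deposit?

£5,559,032.91

This is an ordinary annuity: 52 deposits of £27,300.00 at the end of each six-month period.
Periodic rate r = 0.092/2 per half-year; n is counted in half-years.
FV = PMT × [((1+r)^n − 1)/r] = 27,300 × [(1+r)^52 − 1] / r = £5,559,032.91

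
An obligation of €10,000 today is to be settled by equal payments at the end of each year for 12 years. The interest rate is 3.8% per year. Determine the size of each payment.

€1,053.19

Level ordinary annuity; solve PV = PMT × [(1 − (1+r)^−n)/r] for PMT.
Periodic rate r = 0.038 per year.
With n = 12: PMT = 10,000 / ([(1 − (1+r)^−n)/r]) = €1,053.19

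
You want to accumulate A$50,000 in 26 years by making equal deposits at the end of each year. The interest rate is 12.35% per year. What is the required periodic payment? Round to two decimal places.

A$314.26

Level ordinary annuity; solve FV = PMT × [((1+r)^n − 1)/r] for PMT.
Periodic rate r = 0.1235 per year.
With n = 26: PMT = 50,000 / ([((1+r)^n − 1)/r]) = A$314.26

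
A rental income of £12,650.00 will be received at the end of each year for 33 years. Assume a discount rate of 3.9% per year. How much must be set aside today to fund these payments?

£232,586.41

This is an ordinary annuity: 33 payments of £12,650.00 at the end of each year.
Periodic rate r = 0.039 per year.
PV = PMT × [(1 − (1+r)^−n)/r] = 12,650 × [1 − (1+r)^−33] / r = £232,586.41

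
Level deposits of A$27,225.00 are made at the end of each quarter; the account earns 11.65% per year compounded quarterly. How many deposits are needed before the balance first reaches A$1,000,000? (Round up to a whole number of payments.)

Periodic rate r = 0.1165/4 per quarter; n is counted in quarters.
Ordinary annuity FV: 1,000,000 = 27,225 × [((1+r)^n − 1)/r].
(1+r)^n = 1 + 1,000,000 × r / 27,225, so n = ln(1 + 1,000,000·r/27,225) / ln(1+r) = 25.34.
Round up to a whole number of payments: n = 26.

26 payments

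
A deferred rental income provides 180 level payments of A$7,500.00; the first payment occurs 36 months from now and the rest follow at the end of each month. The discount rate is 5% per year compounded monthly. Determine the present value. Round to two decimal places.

A$819,964.54

Ordinary annuity of 180 payments, first payment at period 36.
Periodic rate r = 0.05/12 per month; n is counted in months.
The ordinary-annuity PV formula values the stream one period before the first payment (period 35); discount that back 35 periods:
PV₀ = 7,500 × [1 − (1+r)^−180] / r × (1+r)^−35 = A$819,964.54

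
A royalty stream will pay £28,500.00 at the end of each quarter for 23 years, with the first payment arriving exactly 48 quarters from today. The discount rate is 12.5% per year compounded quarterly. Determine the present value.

£202,068.84

Ordinary annuity of 92 payments, first payment at period 48.
Periodic rate r = 0.125/4 per quarter; n is counted in quarters.
The ordinary-annuity PV formula values the stream one period before the first payment (period 47); discount that back 47 periods:
PV₀ = 28,500 × [1 − (1+r)^−92] / r × (1+r)^−47 = £202,068.84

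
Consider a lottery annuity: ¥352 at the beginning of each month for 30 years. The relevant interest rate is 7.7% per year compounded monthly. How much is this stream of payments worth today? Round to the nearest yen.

¥49,688

This is an annuity due: 360 payments of ¥352 at the beginning of each month.
Periodic rate r = 0.077/12 per month; n is counted in months.
PV = PMT × [(1 − (1+r)^−n)/r] × (1+r) = 352 × [1 − (1+r)^−360] / r × (1+r) = ¥49,688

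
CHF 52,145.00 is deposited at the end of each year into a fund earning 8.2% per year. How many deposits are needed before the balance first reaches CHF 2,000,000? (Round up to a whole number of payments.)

19 payments

Periodic rate r = 0.082 per year.
Ordinary annuity FV: 2,000,000 = 52,145 × [((1+r)^n − 1)/r].
(1+r)^n = 1 + 2,000,000 × r / 52,145, so n = ln(1 + 2,000,000·r/52,145) / ln(1+r) = 18.04.
Round up to a whole number of payments: n = 19.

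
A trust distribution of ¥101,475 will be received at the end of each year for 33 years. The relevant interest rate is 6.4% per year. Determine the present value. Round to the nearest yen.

¥1,380,853

This is an ordinary annuity: 33 payments of ¥101,475 at the end of each year.
Periodic rate r = 0.064 per year.
PV = PMT × [(1 − (1+r)^−n)/r] = 101,475 × [1 − (1+r)^−33] / r = ¥1,380,853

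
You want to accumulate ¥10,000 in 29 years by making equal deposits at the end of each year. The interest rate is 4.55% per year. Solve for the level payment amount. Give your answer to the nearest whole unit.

¥173

Level ordinary annuity; solve FV = PMT × [((1+r)^n − 1)/r] for PMT.
Periodic rate r = 0.0455 per year.
With n = 29: PMT = 10,000 / ([((1+r)^n − 1)/r]) = ¥173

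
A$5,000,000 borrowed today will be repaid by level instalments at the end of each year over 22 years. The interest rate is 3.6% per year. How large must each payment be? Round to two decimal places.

A$332,894.59

Level ordinary annuity; solve PV = PMT × [(1 − (1+r)^−n)/r] for PMT.
Periodic rate r = 0.036 per year.
With n = 22: PMT = 5,000,000 / ([(1 − (1+r)^−n)/r]) = A$332,894.59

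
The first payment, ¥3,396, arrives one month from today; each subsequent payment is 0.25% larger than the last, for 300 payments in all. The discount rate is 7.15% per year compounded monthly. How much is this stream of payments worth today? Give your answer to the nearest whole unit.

Periodic rate r = 0.0715/12 per month; n is counted in months.
Growing ordinary annuity: PV = PMT₁ × [1 − ((1+g)/(1+r))^n] / (r − g) = 3,396 × [1 − ((1+0.0025)/(1+r))^300] / (r − 0.0025) = ¥632,500.

¥632,500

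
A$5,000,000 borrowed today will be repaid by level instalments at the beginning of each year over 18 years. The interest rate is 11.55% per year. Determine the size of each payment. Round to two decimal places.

Level annuity due; solve PV = PMT × [(1 − (1+r)^−n)/r] × (1+r) for PMT.
Periodic rate r = 0.1155 per year.
With n = 18: PMT = 5,000,000 / ([(1 − (1+r)^−n)/r] × (1+r)) = A$601,851.79

A$601,851.79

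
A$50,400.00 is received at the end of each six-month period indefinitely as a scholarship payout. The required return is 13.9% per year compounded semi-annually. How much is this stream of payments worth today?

Periodic rate r = 0.139/2 per half-year.
Level perpetuity: PV = PMT / r = 50,400 / (0.139/2) = A$725,179.86.

A$725,179.86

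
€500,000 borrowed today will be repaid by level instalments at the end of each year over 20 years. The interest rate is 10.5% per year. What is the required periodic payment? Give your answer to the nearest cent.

Level ordinary annuity; solve PV = PMT × [(1 − (1+r)^−n)/r] for PMT.
Periodic rate r = 0.105 per year.
With n = 20: PMT = 500,000 / ([(1 − (1+r)^−n)/r]) = €60,746.63

€60,746.63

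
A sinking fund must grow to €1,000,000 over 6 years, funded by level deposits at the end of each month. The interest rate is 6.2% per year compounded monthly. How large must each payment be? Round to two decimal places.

Level ordinary annuity; solve FV = PMT × [((1+r)^n − 1)/r] for PMT.
Periodic rate r = 0.062/12 per month; n is counted in months.
With n = 72: PMT = 1,000,000 / ([((1+r)^n − 1)/r]) = €11,500.79

€11,500.79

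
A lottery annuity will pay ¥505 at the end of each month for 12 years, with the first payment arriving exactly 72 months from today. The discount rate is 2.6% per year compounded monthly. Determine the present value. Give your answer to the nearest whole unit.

Ordinary annuity of 144 payments, first payment at period 72.
Periodic rate r = 0.026/12 per month; n is counted in months.
The ordinary-annuity PV formula values the stream one period before the first payment (period 71); discount that back 71 periods:
PV₀ = 505 × [1 − (1+r)^−144] / r × (1+r)^−71 = ¥53,521

¥53,521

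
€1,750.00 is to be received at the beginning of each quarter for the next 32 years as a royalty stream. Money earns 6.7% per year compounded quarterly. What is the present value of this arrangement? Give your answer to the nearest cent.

This is an annuity due: 128 payments of €1,750.00 at the beginning of each quarter.
Periodic rate r = 0.067/4 per quarter; n is counted in quarters.
PV = PMT × [(1 − (1+r)^−n)/r] × (1+r) = 1,750 × [1 − (1+r)^−128] / r × (1+r) = €93,556.28

€93,556.28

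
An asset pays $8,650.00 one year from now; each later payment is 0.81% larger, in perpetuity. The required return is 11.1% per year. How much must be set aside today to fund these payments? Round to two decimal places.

Periodic rate r = 0.111 per year.
Growing perpetuity (Gordon): PV = PMT₁ / (r − g) = 8,650 / (r − 0.0081) = $84,062.20.

$84,062.20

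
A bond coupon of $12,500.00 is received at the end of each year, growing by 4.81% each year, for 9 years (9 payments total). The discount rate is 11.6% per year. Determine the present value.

Periodic rate r = 0.116 per year.
Growing ordinary annuity: PV = PMT₁ × [1 − ((1+g)/(1+r))^n] / (r − g) = 12,500 × [1 − ((1+0.0481)/(1+r))^9] / (r − 0.0481) = $79,456.85.

$79,456.85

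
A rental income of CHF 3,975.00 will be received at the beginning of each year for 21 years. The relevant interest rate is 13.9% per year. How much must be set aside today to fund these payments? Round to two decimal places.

CHF 30,454.50

This is an annuity due: 21 payments of CHF 3,975.00 at the beginning of each year.
Periodic rate r = 0.139 per year.
PV = PMT × [(1 − (1+r)^−n)/r] × (1+r) = 3,975 × [1 − (1+r)^−21] / r × (1+r) = CHF 30,454.50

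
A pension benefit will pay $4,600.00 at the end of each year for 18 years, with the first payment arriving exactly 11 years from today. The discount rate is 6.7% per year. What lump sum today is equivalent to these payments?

$24,724.73

Ordinary annuity of 18 payments, first payment at period 11.
Periodic rate r = 0.067 per year.
The ordinary-annuity PV formula values the stream one period before the first payment (period 10); discount that back 10 periods:
PV₀ = 4,600 × [1 − (1+r)^−18] / r × (1+r)^−10 = $24,724.73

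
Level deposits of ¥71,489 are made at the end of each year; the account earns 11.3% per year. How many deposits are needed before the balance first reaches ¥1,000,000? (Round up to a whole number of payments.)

9 payments

Periodic rate r = 0.113 per year.
Ordinary annuity FV: 1,000,000 = 71,489 × [((1+r)^n − 1)/r].
(1+r)^n = 1 + 1,000,000 × r / 71,489, so n = ln(1 + 1,000,000·r/71,489) / ln(1+r) = 8.86.
Round up to a whole number of payments: n = 9.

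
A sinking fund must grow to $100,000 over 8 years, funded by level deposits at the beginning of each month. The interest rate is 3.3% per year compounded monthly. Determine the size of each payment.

$909.13

Level annuity due; solve FV = PMT × [((1+r)^n − 1)/r] × (1+r) for PMT.
Periodic rate r = 0.033/12 per month; n is counted in months.
With n = 96: PMT = 100,000 / ([((1+r)^n − 1)/r] × (1+r)) = $909.13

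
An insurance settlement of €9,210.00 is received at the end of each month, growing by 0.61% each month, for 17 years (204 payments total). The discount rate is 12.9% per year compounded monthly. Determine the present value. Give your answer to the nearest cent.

€1,207,473.24

Periodic rate r = 0.129/12 per month; n is counted in months.
Growing ordinary annuity: PV = PMT₁ × [1 − ((1+g)/(1+r))^n] / (r − g) = 9,210 × [1 − ((1+0.0061)/(1+r))^204] / (r − 0.0061) = €1,207,473.24.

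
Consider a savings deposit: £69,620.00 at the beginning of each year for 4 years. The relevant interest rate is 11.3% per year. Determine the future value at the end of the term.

£366,554.00

This is an annuity due: 4 deposits of £69,620.00 at the beginning of each year.
Periodic rate r = 0.113 per year.
FV = PMT × [((1+r)^n − 1)/r] × (1+r) = 69,620 × [(1+r)^4 − 1] / r × (1+r) = £366,554.00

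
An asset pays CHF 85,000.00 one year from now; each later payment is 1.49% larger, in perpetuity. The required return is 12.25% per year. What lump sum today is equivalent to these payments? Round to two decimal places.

CHF 789,962.83

Periodic rate r = 0.1225 per year.
Growing perpetuity (Gordon): PV = PMT₁ / (r − g) = 85,000 / (r − 0.0149) = CHF 789,962.83.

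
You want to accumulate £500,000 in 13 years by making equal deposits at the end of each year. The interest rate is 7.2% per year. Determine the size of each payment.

Level ordinary annuity; solve FV = PMT × [((1+r)^n − 1)/r] for PMT.
Periodic rate r = 0.072 per year.
With n = 13: PMT = 500,000 / ([((1+r)^n − 1)/r]) = £24,505.41

£24,505.41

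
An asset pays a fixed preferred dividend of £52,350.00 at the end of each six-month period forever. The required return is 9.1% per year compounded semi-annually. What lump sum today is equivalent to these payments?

£1,150,549.45

Periodic rate r = 0.091/2 per half-year.
Level perpetuity: PV = PMT / r = 52,350 / (0.091/2) = £1,150,549.45.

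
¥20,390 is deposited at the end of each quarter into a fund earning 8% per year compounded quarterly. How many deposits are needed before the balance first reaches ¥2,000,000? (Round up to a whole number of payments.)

Periodic rate r = 0.08/4 per quarter; n is counted in quarters.
Ordinary annuity FV: 2,000,000 = 20,390 × [((1+r)^n − 1)/r].
(1+r)^n = 1 + 2,000,000 × r / 20,390, so n = ln(1 + 2,000,000·r/20,390) / ln(1+r) = 54.83.
Round up to a whole number of payments: n = 55.

55 payments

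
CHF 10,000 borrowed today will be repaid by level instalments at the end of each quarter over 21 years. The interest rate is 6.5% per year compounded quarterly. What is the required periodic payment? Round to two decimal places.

Level ordinary annuity; solve PV = PMT × [(1 − (1+r)^−n)/r] for PMT.
Periodic rate r = 0.065/4 per quarter; n is counted in quarters.
With n = 84: PMT = 10,000 / ([(1 − (1+r)^−n)/r]) = CHF 219.06

CHF 219.06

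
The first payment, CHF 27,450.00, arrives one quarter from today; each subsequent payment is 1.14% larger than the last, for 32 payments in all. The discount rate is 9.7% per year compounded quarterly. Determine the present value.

CHF 709,980.06

Periodic rate r = 0.097/4 per quarter; n is counted in quarters.
Growing ordinary annuity: PV = PMT₁ × [1 − ((1+g)/(1+r))^n] / (r − g) = 27,450 × [1 − ((1+0.0114)/(1+r))^32] / (r − 0.0114) = CHF 709,980.06.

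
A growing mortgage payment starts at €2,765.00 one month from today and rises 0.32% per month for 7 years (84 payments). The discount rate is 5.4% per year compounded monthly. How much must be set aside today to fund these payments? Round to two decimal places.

Periodic rate r = 0.054/12 per month; n is counted in months.
Growing ordinary annuity: PV = PMT₁ × [1 − ((1+g)/(1+r))^n] / (r − g) = 2,765 × [1 − ((1+0.0032)/(1+r))^84] / (r − 0.0032) = €219,229.11.

€219,229.11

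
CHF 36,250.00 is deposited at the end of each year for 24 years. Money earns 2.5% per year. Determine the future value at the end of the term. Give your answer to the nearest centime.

CHF 1,172,652.63

This is an ordinary annuity: 24 deposits of CHF 36,250.00 at the end of each year.
Periodic rate r = 0.025 per year.
FV = PMT × [((1+r)^n − 1)/r] = 36,250 × [(1+r)^24 − 1] / r = CHF 1,172,652.63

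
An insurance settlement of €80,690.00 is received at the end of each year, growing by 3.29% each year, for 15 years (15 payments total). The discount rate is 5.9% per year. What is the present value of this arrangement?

Periodic rate r = 0.059 per year.
Growing ordinary annuity: PV = PMT₁ × [1 − ((1+g)/(1+r))^n] / (r − g) = 80,690 × [1 − ((1+0.0329)/(1+r))^15] / (r − 0.0329) = €965,322.64.

€965,322.64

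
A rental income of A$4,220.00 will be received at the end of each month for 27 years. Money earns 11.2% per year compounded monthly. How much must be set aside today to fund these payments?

A$429,855.42

This is an ordinary annuity: 324 payments of A$4,220.00 at the end of each month.
Periodic rate r = 0.112/12 per month; n is counted in months.
PV = PMT × [(1 − (1+r)^−n)/r] = 4,220 × [1 − (1+r)^−324] / r = A$429,855.42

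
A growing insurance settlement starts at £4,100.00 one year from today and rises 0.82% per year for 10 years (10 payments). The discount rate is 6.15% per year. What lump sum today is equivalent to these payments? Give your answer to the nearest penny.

£30,969.05

Periodic rate r = 0.0615 per year.
Growing ordinary annuity: PV = PMT₁ × [1 − ((1+g)/(1+r))^n] / (r − g) = 4,100 × [1 − ((1+0.0082)/(1+r))^10] / (r − 0.0082) = £30,969.05.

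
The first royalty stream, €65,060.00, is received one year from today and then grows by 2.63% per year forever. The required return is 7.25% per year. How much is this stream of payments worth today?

Periodic rate r = 0.0725 per year.
Growing perpetuity (Gordon): PV = PMT₁ / (r − g) = 65,060 / (r − 0.0263) = €1,408,225.11.

€1,408,225.11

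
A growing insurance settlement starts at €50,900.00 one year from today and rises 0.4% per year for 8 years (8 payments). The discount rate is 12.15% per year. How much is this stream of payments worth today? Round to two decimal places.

€254,478.80

Periodic rate r = 0.1215 per year.
Growing ordinary annuity: PV = PMT₁ × [1 − ((1+g)/(1+r))^n] / (r − g) = 50,900 × [1 − ((1+0.004)/(1+r))^8] / (r − 0.004) = €254,478.80.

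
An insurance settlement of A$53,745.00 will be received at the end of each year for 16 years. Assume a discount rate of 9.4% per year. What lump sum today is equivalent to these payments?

This is an ordinary annuity: 16 payments of A$53,745.00 at the end of each year.
Periodic rate r = 0.094 per year.
PV = PMT × [(1 − (1+r)^−n)/r] = 53,745 × [1 − (1+r)^−16] / r = A$435,944.91

A$435,944.91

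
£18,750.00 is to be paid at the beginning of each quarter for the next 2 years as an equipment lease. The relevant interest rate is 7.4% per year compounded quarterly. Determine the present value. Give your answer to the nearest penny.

This is an annuity due: 8 payments of £18,750.00 at the beginning of each quarter.
Periodic rate r = 0.074/4 per quarter; n is counted in quarters.
PV = PMT × [(1 − (1+r)^−n)/r] × (1+r) = 18,750 × [1 − (1+r)^−8] / r × (1+r) = £140,802.59

£140,802.59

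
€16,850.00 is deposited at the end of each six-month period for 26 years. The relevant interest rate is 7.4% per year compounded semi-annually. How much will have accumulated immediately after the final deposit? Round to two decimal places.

This is an ordinary annuity: 52 deposits of €16,850.00 at the end of each six-month period.
Periodic rate r = 0.074/2 per half-year; n is counted in half-years.
FV = PMT × [((1+r)^n − 1)/r] = 16,850 × [(1+r)^52 − 1] / r = €2,556,861.94

€2,556,861.94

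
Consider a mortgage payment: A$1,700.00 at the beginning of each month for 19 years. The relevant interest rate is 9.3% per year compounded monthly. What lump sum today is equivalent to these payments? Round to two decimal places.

A$183,030.64

This is an annuity due: 228 payments of A$1,700.00 at the beginning of each month.
Periodic rate r = 0.093/12 per month; n is counted in months.
PV = PMT × [(1 − (1+r)^−n)/r] × (1+r) = 1,700 × [1 − (1+r)^−228] / r × (1+r) = A$183,030.64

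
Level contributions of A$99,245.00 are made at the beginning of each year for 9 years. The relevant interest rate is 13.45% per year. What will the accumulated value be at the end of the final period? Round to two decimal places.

This is an annuity due: 9 deposits of A$99,245.00 at the beginning of each year.
Periodic rate r = 0.1345 per year.
FV = PMT × [((1+r)^n − 1)/r] × (1+r) = 99,245 × [(1+r)^9 − 1] / r × (1+r) = A$1,769,215.67

A$1,769,215.67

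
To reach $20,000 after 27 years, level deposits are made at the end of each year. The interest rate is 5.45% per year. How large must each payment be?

Level ordinary annuity; solve FV = PMT × [((1+r)^n − 1)/r] for PMT.
Periodic rate r = 0.0545 per year.
With n = 27: PMT = 20,000 / ([((1+r)^n − 1)/r]) = $341.65

$341.65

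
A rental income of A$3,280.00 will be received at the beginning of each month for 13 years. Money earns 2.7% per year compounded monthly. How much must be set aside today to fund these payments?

A$432,091.21

This is an annuity due: 156 payments of A$3,280.00 at the beginning of each month.
Periodic rate r = 0.027/12 per month; n is counted in months.
PV = PMT × [(1 − (1+r)^−n)/r] × (1+r) = 3,280 × [1 − (1+r)^−156] / r × (1+r) = A$432,091.21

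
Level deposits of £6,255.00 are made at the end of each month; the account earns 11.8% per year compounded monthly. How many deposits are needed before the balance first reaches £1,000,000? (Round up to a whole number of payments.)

Periodic rate r = 0.118/12 per month; n is counted in months.
Ordinary annuity FV: 1,000,000 = 6,255 × [((1+r)^n − 1)/r].
(1+r)^n = 1 + 1,000,000 × r / 6,255, so n = ln(1 + 1,000,000·r/6,255) / ln(1+r) = 96.54.
Round up to a whole number of payments: n = 97.

97 payments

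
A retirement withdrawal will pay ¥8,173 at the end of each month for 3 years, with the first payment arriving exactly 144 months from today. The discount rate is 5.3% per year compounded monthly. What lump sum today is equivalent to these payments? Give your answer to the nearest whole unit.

Ordinary annuity of 36 payments, first payment at period 144.
Periodic rate r = 0.053/12 per month; n is counted in months.
The ordinary-annuity PV formula values the stream one period before the first payment (period 143); discount that back 143 periods:
PV₀ = 8,173 × [1 − (1+r)^−36] / r × (1+r)^−143 = ¥144,558

¥144,558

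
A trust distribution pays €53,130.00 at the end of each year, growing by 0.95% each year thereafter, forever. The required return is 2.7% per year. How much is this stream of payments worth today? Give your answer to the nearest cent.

€3,036,000.00

Periodic rate r = 0.027 per year.
Growing perpetuity (Gordon): PV = PMT₁ / (r − g) = 53,130 / (r − 0.0095) = €3,036,000.00.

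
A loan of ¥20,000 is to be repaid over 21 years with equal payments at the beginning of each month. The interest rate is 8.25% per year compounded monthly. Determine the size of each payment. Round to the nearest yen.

¥166

Level annuity due; solve PV = PMT × [(1 − (1+r)^−n)/r] × (1+r) for PMT.
Periodic rate r = 0.0825/12 per month; n is counted in months.
With n = 252: PMT = 20,000 / ([(1 − (1+r)^−n)/r] × (1+r)) = ¥166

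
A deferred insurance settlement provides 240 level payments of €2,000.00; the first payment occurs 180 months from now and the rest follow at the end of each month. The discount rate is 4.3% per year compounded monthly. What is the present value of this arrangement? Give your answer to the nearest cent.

Ordinary annuity of 240 payments, first payment at period 180.
Periodic rate r = 0.043/12 per month; n is counted in months.
The ordinary-annuity PV formula values the stream one period before the first payment (period 179); discount that back 179 periods:
PV₀ = 2,000 × [1 − (1+r)^−240] / r × (1+r)^−179 = €169,527.59

€169,527.59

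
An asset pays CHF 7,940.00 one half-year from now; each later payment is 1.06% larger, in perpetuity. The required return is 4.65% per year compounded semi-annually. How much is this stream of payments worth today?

Periodic rate r = 0.0465/2 per half-year.
Growing perpetuity (Gordon): PV = PMT₁ / (r − g) = 7,940 / (r − 0.0106) = CHF 627,667.98.

CHF 627,667.98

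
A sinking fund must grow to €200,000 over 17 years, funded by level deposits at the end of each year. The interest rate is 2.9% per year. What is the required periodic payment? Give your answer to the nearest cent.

€9,268.46

Level ordinary annuity; solve FV = PMT × [((1+r)^n − 1)/r] for PMT.
Periodic rate r = 0.029 per year.
With n = 17: PMT = 200,000 / ([((1+r)^n − 1)/r]) = €9,268.46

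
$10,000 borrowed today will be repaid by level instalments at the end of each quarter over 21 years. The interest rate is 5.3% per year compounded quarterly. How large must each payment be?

Level ordinary annuity; solve PV = PMT × [(1 − (1+r)^−n)/r] for PMT.
Periodic rate r = 0.053/4 per quarter; n is counted in quarters.
With n = 84: PMT = 10,000 / ([(1 − (1+r)^−n)/r]) = $198.05

$198.05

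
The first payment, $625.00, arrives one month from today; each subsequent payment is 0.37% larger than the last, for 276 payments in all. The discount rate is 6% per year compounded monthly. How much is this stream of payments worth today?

Periodic rate r = 0.06/12 per month; n is counted in months.
Growing ordinary annuity: PV = PMT₁ × [1 − ((1+g)/(1+r))^n] / (r − g) = 625 × [1 − ((1+0.0037)/(1+r))^276] / (r − 0.0037) = $144,422.91.

$144,422.91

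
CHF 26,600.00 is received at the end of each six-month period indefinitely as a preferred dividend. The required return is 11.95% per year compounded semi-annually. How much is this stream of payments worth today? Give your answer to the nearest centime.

Periodic rate r = 0.1195/2 per half-year.
Level perpetuity: PV = PMT / r = 26,600 / (0.1195/2) = CHF 445,188.28.

CHF 445,188.28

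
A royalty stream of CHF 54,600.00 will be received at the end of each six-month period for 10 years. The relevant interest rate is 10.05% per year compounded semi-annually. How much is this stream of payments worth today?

CHF 678,996.64

This is an ordinary annuity: 20 payments of CHF 54,600.00 at the end of each six-month period.
Periodic rate r = 0.1005/2 per half-year; n is counted in half-years.
PV = PMT × [(1 − (1+r)^−n)/r] = 54,600 × [1 − (1+r)^−20] / r = CHF 678,996.64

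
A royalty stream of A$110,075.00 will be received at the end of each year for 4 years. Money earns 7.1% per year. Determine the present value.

This is an ordinary annuity: 4 payments of A$110,075.00 at the end of each year.
Periodic rate r = 0.071 per year.
PV = PMT × [(1 − (1+r)^−n)/r] = 110,075 × [1 − (1+r)^−4] / r = A$372,007.12

A$372,007.12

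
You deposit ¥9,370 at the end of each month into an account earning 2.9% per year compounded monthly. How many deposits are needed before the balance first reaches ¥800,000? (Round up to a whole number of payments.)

Periodic rate r = 0.029/12 per month; n is counted in months.
Ordinary annuity FV: 800,000 = 9,370 × [((1+r)^n − 1)/r].
(1+r)^n = 1 + 800,000 × r / 9,370, so n = ln(1 + 800,000·r/9,370) / ln(1+r) = 77.71.
Round up to a whole number of payments: n = 78.

78 payments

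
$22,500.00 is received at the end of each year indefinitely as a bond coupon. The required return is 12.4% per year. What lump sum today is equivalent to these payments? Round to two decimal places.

$181,451.61

Periodic rate r = 0.124 per year.
Level perpetuity: PV = PMT / r = 22,500 / (0.124) = $181,451.61.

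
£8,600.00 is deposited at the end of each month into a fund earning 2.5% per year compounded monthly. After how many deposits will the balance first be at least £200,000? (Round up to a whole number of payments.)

23 payments

Periodic rate r = 0.025/12 per month; n is counted in months.
Ordinary annuity FV: 200,000 = 8,600 × [((1+r)^n − 1)/r].
(1+r)^n = 1 + 200,000 × r / 8,600, so n = ln(1 + 200,000·r/8,600) / ln(1+r) = 22.73.
Round up to a whole number of payments: n = 23.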